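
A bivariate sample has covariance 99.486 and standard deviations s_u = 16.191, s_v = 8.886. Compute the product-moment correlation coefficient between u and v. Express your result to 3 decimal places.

0.691

r = Cov(u,v) / (s_u · s_v) = 99.486 / (16.191 × 8.886)
  = 99.486 / 143.8732 ≈ 0.691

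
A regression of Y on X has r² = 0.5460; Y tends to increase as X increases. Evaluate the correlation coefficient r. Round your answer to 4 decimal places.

0.7389

|r| = √0.5460 = 0.7389
The association is positive, so r = 0.7389.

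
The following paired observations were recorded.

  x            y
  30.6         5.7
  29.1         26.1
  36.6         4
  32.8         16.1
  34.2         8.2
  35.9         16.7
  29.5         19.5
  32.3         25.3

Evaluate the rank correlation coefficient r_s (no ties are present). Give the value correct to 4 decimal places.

Rank x: 3, 1, 8, 5, 6, 7, 2, 4
Rank y: 2, 8, 1, 4, 3, 5, 6, 7
d = rank(x) − rank(y): 1, -7, 7, 1, 3, 2, -4, -3; Σd² = 138
ρ = 1 − 6Σd² / [n(n²−1)] = 1 − 6×138 / (8×63) = 1 − 828/504 ≈ -0.6429

-0.6429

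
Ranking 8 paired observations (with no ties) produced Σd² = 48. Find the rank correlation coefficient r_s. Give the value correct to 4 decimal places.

0.4286

ρ = 1 − 6Σd² / [n(n²−1)] = 1 − 6×48 / (8×63)
  = 1 − 288/504 = 1 − 0.57143 ≈ 0.4286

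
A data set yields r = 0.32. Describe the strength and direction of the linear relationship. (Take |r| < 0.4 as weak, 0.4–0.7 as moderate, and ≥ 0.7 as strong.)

weak positive

r = 0.32 > 0 so the relationship is positive.
|r| = 0.32, which falls in the weak range.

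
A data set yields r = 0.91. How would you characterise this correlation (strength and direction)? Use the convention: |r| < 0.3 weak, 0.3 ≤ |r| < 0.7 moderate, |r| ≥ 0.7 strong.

r = 0.91 > 0 so the relationship is positive.
|r| = 0.91, which falls in the strong range.

strong positive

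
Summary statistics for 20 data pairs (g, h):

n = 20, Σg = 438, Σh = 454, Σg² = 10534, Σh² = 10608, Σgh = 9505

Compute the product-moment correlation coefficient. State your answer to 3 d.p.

r = (nΣgh − ΣgΣh) / √[(nΣg² − (Σg)²)(nΣh² − (Σh)²)]
Numerator: 20×9505 − 438×454 = -8752
Denominator: √[(210680 − 191844)(212160 − 206116)] = √[18836 × 6044] = 10669.8071
r = -8752 / 10669.8071 ≈ -0.820

-0.820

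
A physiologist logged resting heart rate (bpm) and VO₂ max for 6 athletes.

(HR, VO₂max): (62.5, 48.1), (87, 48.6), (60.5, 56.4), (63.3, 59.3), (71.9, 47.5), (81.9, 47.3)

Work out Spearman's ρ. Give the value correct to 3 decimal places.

-0.429

Rank HR: 2, 6, 1, 3, 4, 5
Rank VO₂max: 3, 4, 5, 6, 2, 1
d = rank(HR) − rank(VO₂max): -1, 2, -4, -3, 2, 4; Σd² = 50
ρ = 1 − 6Σd² / [n(n²−1)] = 1 − 6×50 / (6×35) = 1 − 300/210 ≈ -0.429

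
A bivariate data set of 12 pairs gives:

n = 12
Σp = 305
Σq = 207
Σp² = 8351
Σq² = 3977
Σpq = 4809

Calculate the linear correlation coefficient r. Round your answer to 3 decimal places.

-0.917

r = (nΣpq − ΣpΣq) / √[(nΣp² − (Σp)²)(nΣq² − (Σq)²)]
Numerator: 12×4809 − 305×207 = -5427
Denominator: √[(100212 − 93025)(47724 − 42849)] = √[7187 × 4875] = 5919.1744
r = -5427 / 5919.1744 ≈ -0.917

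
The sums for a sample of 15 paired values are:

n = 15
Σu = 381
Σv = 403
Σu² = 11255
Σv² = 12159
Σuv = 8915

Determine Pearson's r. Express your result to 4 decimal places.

r = (nΣuv − ΣuΣv) / √[(nΣu² − (Σu)²)(nΣv² − (Σv)²)]
Numerator: 15×8915 − 381×403 = -19818
Denominator: √[(168825 − 145161)(182385 − 162409)] = √[23664 × 19976] = 21741.9425
r = -19818 / 21741.9425 ≈ -0.9115

-0.9115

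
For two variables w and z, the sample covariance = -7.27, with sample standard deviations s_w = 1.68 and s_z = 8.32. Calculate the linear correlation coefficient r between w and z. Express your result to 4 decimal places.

r = Cov(w,z) / (s_w · s_z) = -7.27 / (1.68 × 8.32)
  = -7.27 / 13.9776 ≈ -0.5201

-0.5201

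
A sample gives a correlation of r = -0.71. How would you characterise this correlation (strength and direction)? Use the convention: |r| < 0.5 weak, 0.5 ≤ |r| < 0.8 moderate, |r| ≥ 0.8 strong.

r = -0.71 < 0 so the relationship is negative.
|r| = 0.71, which falls in the moderate range.

moderate negative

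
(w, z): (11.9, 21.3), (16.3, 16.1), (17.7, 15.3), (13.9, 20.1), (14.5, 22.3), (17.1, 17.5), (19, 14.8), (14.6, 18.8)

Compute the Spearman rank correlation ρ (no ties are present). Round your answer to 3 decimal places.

-0.905

Rank w: 1, 5, 7, 2, 3, 6, 8, 4
Rank z: 7, 3, 2, 6, 8, 4, 1, 5
d = rank(w) − rank(z): -6, 2, 5, -4, -5, 2, 7, -1; Σd² = 160
ρ = 1 − 6Σd² / [n(n²−1)] = 1 − 6×160 / (8×63) = 1 − 960/504 ≈ -0.905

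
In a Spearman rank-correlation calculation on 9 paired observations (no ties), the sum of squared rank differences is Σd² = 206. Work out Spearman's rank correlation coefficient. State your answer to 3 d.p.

ρ = 1 − 6Σd² / [n(n²−1)] = 1 − 6×206 / (9×80)
  = 1 − 1236/720 = 1 − 1.7167 ≈ -0.717

-0.717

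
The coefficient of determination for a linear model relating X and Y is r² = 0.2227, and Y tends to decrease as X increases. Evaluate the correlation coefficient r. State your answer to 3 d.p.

|r| = √0.2227 = 0.472
The association is negative, so r = −0.472.

-0.472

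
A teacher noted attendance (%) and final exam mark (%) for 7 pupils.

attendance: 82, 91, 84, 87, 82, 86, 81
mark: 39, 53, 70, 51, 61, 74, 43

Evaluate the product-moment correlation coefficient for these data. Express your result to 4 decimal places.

0.2278

n = 7, Σx = 593, Σy = 391, Σx² = 50311, Σy² = 22877, Σxy = 33187
nΣxy − ΣxΣy = 232309 − 231863 = 446
nΣx² − (Σx)² = 352177 − 351649 = 528; nΣy² − (Σy)² = 160139 − 152881 = 7258
r = 446 / √(528 × 7258) = 446 / 1957.6067 ≈ 0.2278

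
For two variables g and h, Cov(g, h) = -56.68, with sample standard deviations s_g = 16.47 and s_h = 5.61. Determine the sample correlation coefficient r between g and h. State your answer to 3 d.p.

-0.613

r = Cov(g,h) / (s_g · s_h) = -56.68 / (16.47 × 5.61)
  = -56.68 / 92.3967 ≈ -0.613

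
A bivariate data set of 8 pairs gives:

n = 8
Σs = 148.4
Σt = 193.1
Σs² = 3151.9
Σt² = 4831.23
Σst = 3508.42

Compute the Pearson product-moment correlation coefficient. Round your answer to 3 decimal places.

r = (nΣst − ΣsΣt) / √[(nΣs² − (Σs)²)(nΣt² − (Σt)²)]
Numerator: 8×3508.42 − 148.4×193.1 = -588.68
Denominator: √[(25215.2 − 22022.56)(38649.84 − 37287.61)] = √[3192.64 × 1362.23] = 2085.4520
r = -588.68 / 2085.4520 ≈ -0.282

-0.282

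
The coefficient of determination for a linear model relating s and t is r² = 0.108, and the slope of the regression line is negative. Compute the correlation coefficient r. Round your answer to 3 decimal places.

-0.329

|r| = √0.108 = 0.329
The association is negative, so r = −0.329.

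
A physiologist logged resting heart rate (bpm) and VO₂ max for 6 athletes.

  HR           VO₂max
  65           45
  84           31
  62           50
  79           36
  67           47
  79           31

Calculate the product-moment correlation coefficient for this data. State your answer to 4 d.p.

n = 6, Σx = 436, Σy = 240, Σx² = 32096, Σy² = 9952, Σxy = 17071
nΣxy − ΣxΣy = 102426 − 104640 = -2214
nΣx² − (Σx)² = 192576 − 190096 = 2480; nΣy² − (Σy)² = 59712 − 57600 = 2112
r = -2214 / √(2480 × 2112) = -2214 / 2288.6153 ≈ -0.9674

-0.9674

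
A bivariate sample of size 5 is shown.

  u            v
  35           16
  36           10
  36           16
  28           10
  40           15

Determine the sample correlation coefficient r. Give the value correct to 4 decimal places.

n = 5, Σu = 175, Σv = 67, Σu² = 6201, Σv² = 937, Σuv = 2376
nΣuv − ΣuΣv = 11880 − 11725 = 155
nΣu² − (Σu)² = 31005 − 30625 = 380; nΣv² − (Σv)² = 4685 − 4489 = 196
r = 155 / √(380 × 196) = 155 / 272.9102 ≈ 0.5680

0.5680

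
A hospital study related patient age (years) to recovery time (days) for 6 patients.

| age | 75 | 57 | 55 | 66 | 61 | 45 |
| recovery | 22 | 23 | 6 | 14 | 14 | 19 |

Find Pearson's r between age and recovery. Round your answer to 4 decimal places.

n = 6, Σx = 359, Σy = 98, Σx² = 22001, Σy² = 1802, Σxy = 5924
nΣxy − ΣxΣy = 35544 − 35182 = 362
nΣx² − (Σx)² = 132006 − 128881 = 3125; nΣy² − (Σy)² = 10812 − 9604 = 1208
r = 362 / √(3125 × 1208) = 362 / 1942.9359 ≈ 0.1863

0.1863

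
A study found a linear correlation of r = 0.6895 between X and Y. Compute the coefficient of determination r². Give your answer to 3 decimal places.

r² = (0.6895)² = 0.475

0.475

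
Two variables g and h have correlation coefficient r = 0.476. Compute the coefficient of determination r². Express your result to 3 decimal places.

r² = (0.476)² = 0.227

0.227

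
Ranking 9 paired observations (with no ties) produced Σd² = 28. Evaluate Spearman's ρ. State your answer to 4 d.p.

ρ = 1 − 6Σd² / [n(n²−1)] = 1 − 6×28 / (9×80)
  = 1 − 168/720 = 1 − 0.23333 ≈ 0.7667

0.7667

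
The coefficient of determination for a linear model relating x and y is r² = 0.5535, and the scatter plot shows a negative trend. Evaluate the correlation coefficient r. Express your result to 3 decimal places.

|r| = √0.5535 = 0.744
The association is negative, so r = −0.744.

-0.744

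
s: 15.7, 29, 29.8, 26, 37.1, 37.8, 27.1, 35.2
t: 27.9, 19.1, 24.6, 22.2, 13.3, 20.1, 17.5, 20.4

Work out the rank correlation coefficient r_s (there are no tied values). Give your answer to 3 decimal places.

-0.476

Rank s: 1, 4, 5, 2, 7, 8, 3, 6
Rank t: 8, 3, 7, 6, 1, 4, 2, 5
d = rank(s) − rank(t): -7, 1, -2, -4, 6, 4, 1, 1; Σd² = 124
ρ = 1 − 6Σd² / [n(n²−1)] = 1 − 6×124 / (8×63) = 1 − 744/504 ≈ -0.476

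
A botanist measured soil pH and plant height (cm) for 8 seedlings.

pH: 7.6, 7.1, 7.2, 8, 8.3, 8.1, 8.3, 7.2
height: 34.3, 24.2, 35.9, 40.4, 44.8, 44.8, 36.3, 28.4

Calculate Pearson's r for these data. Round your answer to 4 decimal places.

0.8157

n = 8, Σx = 61.8, Σy = 289.1, Σx² = 479.24, Σy² = 10821.43, Σxy = 2254.67
nΣxy − ΣxΣy = 18037.36 − 17866.38 = 170.98
nΣx² − (Σx)² = 3833.92 − 3819.24 = 14.68; nΣy² − (Σy)² = 86571.44 − 83578.81 = 2992.63
r = 170.98 / √(14.68 × 2992.63) = 170.98 / 209.5992 ≈ 0.8157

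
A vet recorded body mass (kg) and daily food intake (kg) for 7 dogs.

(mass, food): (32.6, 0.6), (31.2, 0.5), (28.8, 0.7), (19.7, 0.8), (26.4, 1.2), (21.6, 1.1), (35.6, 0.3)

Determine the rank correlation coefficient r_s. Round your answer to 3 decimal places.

-0.821

Rank mass: 6, 5, 4, 1, 3, 2, 7
Rank food: 3, 2, 4, 5, 7, 6, 1
d = rank(mass) − rank(food): 3, 3, 0, -4, -4, -4, 6; Σd² = 102
ρ = 1 − 6Σd² / [n(n²−1)] = 1 − 6×102 / (7×48) = 1 − 612/336 ≈ -0.821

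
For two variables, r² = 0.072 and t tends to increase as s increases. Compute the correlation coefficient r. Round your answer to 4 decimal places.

0.2683

|r| = √0.072 = 0.2683
The association is positive, so r = 0.2683.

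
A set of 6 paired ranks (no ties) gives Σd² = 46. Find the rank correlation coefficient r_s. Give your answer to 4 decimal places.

-0.3143

ρ = 1 − 6Σd² / [n(n²−1)] = 1 − 6×46 / (6×35)
  = 1 − 276/210 = 1 − 1.31429 ≈ -0.3143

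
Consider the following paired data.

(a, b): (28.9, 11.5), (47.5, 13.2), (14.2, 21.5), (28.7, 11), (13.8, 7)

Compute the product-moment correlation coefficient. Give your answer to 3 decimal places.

-0.108

n = 5, Σa = 133.1, Σb = 64.2, Σa² = 4307.23, Σb² = 938.74, Σab = 1676.95
nΣab − ΣaΣb = 8384.75 − 8545.02 = -160.27
nΣa² − (Σa)² = 21536.15 − 17715.61 = 3820.54; nΣb² − (Σb)² = 4693.7 − 4121.64 = 572.06
r = -160.27 / √(3820.54 × 572.06) = -160.27 / 1478.3701 ≈ -0.108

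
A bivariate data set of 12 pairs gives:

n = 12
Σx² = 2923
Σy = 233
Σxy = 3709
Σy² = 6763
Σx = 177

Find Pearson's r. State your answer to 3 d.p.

r = (nΣxy − ΣxΣy) / √[(nΣx² − (Σx)²)(nΣy² − (Σy)²)]
Numerator: 12×3709 − 177×233 = 3267
Denominator: √[(35076 − 31329)(81156 − 54289)] = √[3747 × 26867] = 10033.4764
r = 3267 / 10033.4764 ≈ 0.326

0.326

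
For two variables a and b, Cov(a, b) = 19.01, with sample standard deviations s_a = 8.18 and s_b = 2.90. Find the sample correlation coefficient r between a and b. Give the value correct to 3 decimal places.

r = Cov(a,b) / (s_a · s_b) = 19.01 / (8.18 × 2.90)
  = 19.01 / 23.7220 ≈ 0.801

0.801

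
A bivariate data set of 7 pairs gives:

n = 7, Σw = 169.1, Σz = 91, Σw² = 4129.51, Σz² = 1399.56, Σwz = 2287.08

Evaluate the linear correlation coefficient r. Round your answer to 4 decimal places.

0.9040

r = (nΣwz − ΣwΣz) / √[(nΣw² − (Σw)²)(nΣz² − (Σz)²)]
Numerator: 7×2287.08 − 169.1×91 = 621.46
Denominator: √[(28906.57 − 28594.81)(9796.92 − 8281)] = √[311.76 × 1515.92] = 687.4614
r = 621.46 / 687.4614 ≈ 0.9040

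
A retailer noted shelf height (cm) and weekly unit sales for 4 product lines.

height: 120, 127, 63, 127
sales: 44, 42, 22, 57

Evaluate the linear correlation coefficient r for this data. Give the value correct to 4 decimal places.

n = 4, Σx = 437, Σy = 165, Σx² = 50627, Σy² = 7433, Σxy = 19239
nΣxy − ΣxΣy = 76956 − 72105 = 4851
nΣx² − (Σx)² = 202508 − 190969 = 11539; nΣy² − (Σy)² = 29732 − 27225 = 2507
r = 4851 / √(11539 × 2507) = 4851 / 5378.5010 ≈ 0.9019

0.9019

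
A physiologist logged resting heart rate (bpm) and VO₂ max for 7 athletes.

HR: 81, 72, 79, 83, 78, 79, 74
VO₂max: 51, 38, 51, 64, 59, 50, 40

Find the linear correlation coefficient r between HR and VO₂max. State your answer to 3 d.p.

0.868

n = 7, Σx = 546, Σy = 353, Σx² = 42676, Σy² = 18323, Σxy = 27720
nΣxy − ΣxΣy = 194040 − 192738 = 1302
nΣx² − (Σx)² = 298732 − 298116 = 616; nΣy² − (Σy)² = 128261 − 124609 = 3652
r = 1302 / √(616 × 3652) = 1302 / 1499.8773 ≈ 0.868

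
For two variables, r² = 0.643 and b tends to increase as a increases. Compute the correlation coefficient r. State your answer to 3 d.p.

0.802

|r| = √0.643 = 0.802
The association is positive, so r = 0.802.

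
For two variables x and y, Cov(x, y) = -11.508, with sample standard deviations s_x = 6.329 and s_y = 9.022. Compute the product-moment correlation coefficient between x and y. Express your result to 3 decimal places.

r = Cov(x,y) / (s_x · s_y) = -11.508 / (6.329 × 9.022)
  = -11.508 / 57.1002 ≈ -0.202

-0.202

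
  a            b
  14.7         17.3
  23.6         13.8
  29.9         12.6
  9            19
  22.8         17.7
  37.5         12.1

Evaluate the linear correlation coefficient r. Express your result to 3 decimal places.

-0.897

n = 6, Σa = 137.5, Σb = 92.5, Σa² = 3674.15, Σb² = 1469.19, Σab = 1985.04
nΣab − ΣaΣb = 11910.24 − 12718.75 = -808.51
nΣa² − (Σa)² = 22044.9 − 18906.25 = 3138.65; nΣb² − (Σb)² = 8815.14 − 8556.25 = 258.89
r = -808.51 / √(3138.65 × 258.89) = -808.51 / 901.4239 ≈ -0.897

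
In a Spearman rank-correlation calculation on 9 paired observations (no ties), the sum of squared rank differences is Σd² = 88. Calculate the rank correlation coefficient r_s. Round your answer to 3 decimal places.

0.267

ρ = 1 − 6Σd² / [n(n²−1)] = 1 − 6×88 / (9×80)
  = 1 − 528/720 = 1 − 0.7333 ≈ 0.267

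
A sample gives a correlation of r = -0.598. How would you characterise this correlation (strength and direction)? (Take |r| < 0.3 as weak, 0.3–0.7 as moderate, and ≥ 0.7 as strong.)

r = -0.598 < 0 so the relationship is negative.
|r| = 0.598, which falls in the moderate range.

moderate negative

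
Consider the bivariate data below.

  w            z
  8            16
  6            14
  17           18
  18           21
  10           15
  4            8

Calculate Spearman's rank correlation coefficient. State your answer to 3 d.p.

0.943

Rank w: 3, 2, 5, 6, 4, 1
Rank z: 4, 2, 5, 6, 3, 1
d = rank(w) − rank(z): -1, 0, 0, 0, 1, 0; Σd² = 2
ρ = 1 − 6Σd² / [n(n²−1)] = 1 − 6×2 / (6×35) = 1 − 12/210 ≈ 0.943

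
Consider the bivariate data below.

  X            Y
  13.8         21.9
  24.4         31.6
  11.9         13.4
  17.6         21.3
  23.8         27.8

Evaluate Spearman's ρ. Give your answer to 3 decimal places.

0.900

Rank X: 2, 5, 1, 3, 4
Rank Y: 3, 5, 1, 2, 4
d = rank(X) − rank(Y): -1, 0, 0, 1, 0; Σd² = 2
ρ = 1 − 6Σd² / [n(n²−1)] = 1 − 6×2 / (5×24) = 1 − 12/120 ≈ 0.900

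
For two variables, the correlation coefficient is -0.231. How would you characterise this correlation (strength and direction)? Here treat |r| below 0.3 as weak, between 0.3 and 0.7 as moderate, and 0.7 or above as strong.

r = -0.231 < 0 so the relationship is negative.
|r| = 0.231, which falls in the weak range.

weak negative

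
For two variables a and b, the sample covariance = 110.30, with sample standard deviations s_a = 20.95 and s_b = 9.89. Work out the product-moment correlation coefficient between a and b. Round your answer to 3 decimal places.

0.532

r = Cov(a,b) / (s_a · s_b) = 110.30 / (20.95 × 9.89)
  = 110.30 / 207.1955 ≈ 0.532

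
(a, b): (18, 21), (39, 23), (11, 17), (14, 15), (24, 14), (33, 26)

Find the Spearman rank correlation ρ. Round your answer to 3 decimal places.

0.543

Rank a: 3, 6, 1, 2, 4, 5
Rank b: 4, 5, 3, 2, 1, 6
d = rank(a) − rank(b): -1, 1, -2, 0, 3, -1; Σd² = 16
ρ = 1 − 6Σd² / [n(n²−1)] = 1 − 6×16 / (6×35) = 1 − 96/210 ≈ 0.543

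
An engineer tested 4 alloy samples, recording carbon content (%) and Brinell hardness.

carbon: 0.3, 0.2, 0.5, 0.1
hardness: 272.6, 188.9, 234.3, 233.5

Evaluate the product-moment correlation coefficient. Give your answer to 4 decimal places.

0.2568

n = 4, Σx = 1.1, Σy = 929.3, Σx² = 0.39, Σy² = 219412.71, Σxy = 260.06
nΣxy − ΣxΣy = 1040.24 − 1022.23 = 18.01
nΣx² − (Σx)² = 1.56 − 1.21 = 0.35; nΣy² − (Σy)² = 877650.84 − 863598.49 = 14052.35
r = 18.01 / √(0.35 × 14052.35) = 18.01 / 70.1308 ≈ 0.2568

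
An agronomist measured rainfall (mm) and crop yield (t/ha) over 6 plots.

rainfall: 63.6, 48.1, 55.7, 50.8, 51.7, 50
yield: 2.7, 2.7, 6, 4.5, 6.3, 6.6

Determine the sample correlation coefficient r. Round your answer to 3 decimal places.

-0.308

n = 6, Σx = 319.9, Σy = 28.8, Σx² = 17214.59, Σy² = 154.08, Σxy = 1520.1
nΣxy − ΣxΣy = 9120.6 − 9213.12 = -92.52
nΣx² − (Σx)² = 103287.54 − 102336.01 = 951.53; nΣy² − (Σy)² = 924.48 − 829.44 = 95.04
r = -92.52 / √(951.53 × 95.04) = -92.52 / 300.7215 ≈ -0.308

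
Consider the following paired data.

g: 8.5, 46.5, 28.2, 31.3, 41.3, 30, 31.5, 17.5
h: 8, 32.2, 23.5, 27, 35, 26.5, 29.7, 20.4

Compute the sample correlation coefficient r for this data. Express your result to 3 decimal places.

0.943

n = 8, Σg = 234.8, Σh = 202.3, Σg² = 7913.62, Σh² = 5607.59, Σgh = 6606.15
nΣgh − ΣgΣh = 52849.2 − 47500.04 = 5349.16
nΣg² − (Σg)² = 63308.96 − 55131.04 = 8177.92; nΣh² − (Σh)² = 44860.72 − 40925.29 = 3935.43
r = 5349.16 / √(8177.92 × 3935.43) = 5349.16 / 5673.0619 ≈ 0.943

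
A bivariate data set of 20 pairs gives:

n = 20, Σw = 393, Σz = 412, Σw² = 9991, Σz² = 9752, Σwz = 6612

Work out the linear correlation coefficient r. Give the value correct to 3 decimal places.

-0.876

r = (nΣwz − ΣwΣz) / √[(nΣw² − (Σw)²)(nΣz² − (Σz)²)]
Numerator: 20×6612 − 393×412 = -29676
Denominator: √[(199820 − 154449)(195040 − 169744)] = √[45371 × 25296] = 33877.7924
r = -29676 / 33877.7924 ≈ -0.876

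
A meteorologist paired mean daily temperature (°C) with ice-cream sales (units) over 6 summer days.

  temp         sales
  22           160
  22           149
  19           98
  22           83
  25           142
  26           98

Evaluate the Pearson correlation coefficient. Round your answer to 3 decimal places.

n = 6, Σx = 136, Σy = 730, Σx² = 3114, Σy² = 94062, Σxy = 16584
nΣxy − ΣxΣy = 99504 − 99280 = 224
nΣx² − (Σx)² = 18684 − 18496 = 188; nΣy² − (Σy)² = 564372 − 532900 = 31472
r = 224 / √(188 × 31472) = 224 / 2432.4342 ≈ 0.092

0.092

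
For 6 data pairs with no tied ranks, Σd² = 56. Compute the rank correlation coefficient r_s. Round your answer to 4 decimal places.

ρ = 1 − 6Σd² / [n(n²−1)] = 1 − 6×56 / (6×35)
  = 1 − 336/210 = 1 − 1.60000 ≈ -0.6000

-0.6000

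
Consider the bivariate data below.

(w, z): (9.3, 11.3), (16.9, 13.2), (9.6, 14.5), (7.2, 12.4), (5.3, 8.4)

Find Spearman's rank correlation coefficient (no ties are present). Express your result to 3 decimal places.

Rank w: 3, 5, 4, 2, 1
Rank z: 2, 4, 5, 3, 1
d = rank(w) − rank(z): 1, 1, -1, -1, 0; Σd² = 4
ρ = 1 − 6Σd² / [n(n²−1)] = 1 − 6×4 / (5×24) = 1 − 24/120 ≈ 0.800

0.800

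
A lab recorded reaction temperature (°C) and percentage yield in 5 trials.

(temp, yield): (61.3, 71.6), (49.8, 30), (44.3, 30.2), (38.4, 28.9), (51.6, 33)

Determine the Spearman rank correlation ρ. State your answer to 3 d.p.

Rank temp: 5, 3, 2, 1, 4
Rank yield: 5, 2, 3, 1, 4
d = rank(temp) − rank(yield): 0, 1, -1, 0, 0; Σd² = 2
ρ = 1 − 6Σd² / [n(n²−1)] = 1 − 6×2 / (5×24) = 1 − 12/120 ≈ 0.900

0.900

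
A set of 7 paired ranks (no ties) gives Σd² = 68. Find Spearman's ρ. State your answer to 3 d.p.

ρ = 1 − 6Σd² / [n(n²−1)] = 1 − 6×68 / (7×48)
  = 1 − 408/336 = 1 − 1.2143 ≈ -0.214

-0.214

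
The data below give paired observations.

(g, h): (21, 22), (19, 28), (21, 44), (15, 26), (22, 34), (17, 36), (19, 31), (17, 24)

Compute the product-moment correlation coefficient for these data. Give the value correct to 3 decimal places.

0.332

n = 8, Σg = 151, Σh = 245, Σg² = 2891, Σh² = 7869, Σgh = 4665
nΣgh − ΣgΣh = 37320 − 36995 = 325
nΣg² − (Σg)² = 23128 − 22801 = 327; nΣh² − (Σh)² = 62952 − 60025 = 2927
r = 325 / √(327 × 2927) = 325 / 978.3297 ≈ 0.332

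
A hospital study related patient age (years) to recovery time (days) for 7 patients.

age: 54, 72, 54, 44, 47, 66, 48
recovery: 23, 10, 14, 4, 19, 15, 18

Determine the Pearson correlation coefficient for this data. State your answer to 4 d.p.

n = 7, Σx = 385, Σy = 103, Σx² = 21821, Σy² = 1751, Σxy = 5641
nΣxy − ΣxΣy = 39487 − 39655 = -168
nΣx² − (Σx)² = 152747 − 148225 = 4522; nΣy² − (Σy)² = 12257 − 10609 = 1648
r = -168 / √(4522 × 1648) = -168 / 2729.8820 ≈ -0.0615

-0.0615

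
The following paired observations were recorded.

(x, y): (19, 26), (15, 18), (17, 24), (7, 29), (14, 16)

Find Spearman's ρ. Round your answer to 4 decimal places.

0.0000

Rank x: 5, 3, 4, 1, 2
Rank y: 4, 2, 3, 5, 1
d = rank(x) − rank(y): 1, 1, 1, -4, 1; Σd² = 20
ρ = 1 − 6Σd² / [n(n²−1)] = 1 − 6×20 / (5×24) = 1 − 120/120 ≈ 0.0000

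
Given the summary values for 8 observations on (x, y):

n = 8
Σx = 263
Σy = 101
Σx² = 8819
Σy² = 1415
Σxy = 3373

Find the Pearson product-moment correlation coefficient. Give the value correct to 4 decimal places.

0.3384

r = (nΣxy − ΣxΣy) / √[(nΣx² − (Σx)²)(nΣy² − (Σy)²)]
Numerator: 8×3373 − 263×101 = 421
Denominator: √[(70552 − 69169)(11320 − 10201)] = √[1383 × 1119] = 1244.0165
r = 421 / 1244.0165 ≈ 0.3384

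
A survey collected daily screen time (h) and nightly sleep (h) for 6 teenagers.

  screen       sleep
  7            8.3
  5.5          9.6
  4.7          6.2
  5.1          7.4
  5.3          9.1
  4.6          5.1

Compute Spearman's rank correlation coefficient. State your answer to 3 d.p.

0.829

Rank screen: 6, 5, 2, 3, 4, 1
Rank sleep: 4, 6, 2, 3, 5, 1
d = rank(screen) − rank(sleep): 2, -1, 0, 0, -1, 0; Σd² = 6
ρ = 1 − 6Σd² / [n(n²−1)] = 1 − 6×6 / (6×35) = 1 − 36/210 ≈ 0.829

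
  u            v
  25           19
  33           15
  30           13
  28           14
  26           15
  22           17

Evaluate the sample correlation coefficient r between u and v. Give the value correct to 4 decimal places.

-0.6179

n = 6, Σu = 164, Σv = 93, Σu² = 4558, Σv² = 1465, Σuv = 2516
nΣuv − ΣuΣv = 15096 − 15252 = -156
nΣu² − (Σu)² = 27348 − 26896 = 452; nΣv² − (Σv)² = 8790 − 8649 = 141
r = -156 / √(452 × 141) = -156 / 252.4520 ≈ -0.6179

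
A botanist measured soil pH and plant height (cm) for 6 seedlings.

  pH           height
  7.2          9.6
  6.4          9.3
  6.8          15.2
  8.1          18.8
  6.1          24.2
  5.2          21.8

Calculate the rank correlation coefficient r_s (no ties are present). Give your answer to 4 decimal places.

Rank pH: 5, 3, 4, 6, 2, 1
Rank height: 2, 1, 3, 4, 6, 5
d = rank(pH) − rank(height): 3, 2, 1, 2, -4, -4; Σd² = 50
ρ = 1 − 6Σd² / [n(n²−1)] = 1 − 6×50 / (6×35) = 1 − 300/210 ≈ -0.4286

-0.4286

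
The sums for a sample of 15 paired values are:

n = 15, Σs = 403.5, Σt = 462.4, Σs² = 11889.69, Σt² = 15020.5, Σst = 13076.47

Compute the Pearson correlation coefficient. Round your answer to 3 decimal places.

0.716

r = (nΣst − ΣsΣt) / √[(nΣs² − (Σs)²)(nΣt² − (Σt)²)]
Numerator: 15×13076.47 − 403.5×462.4 = 9568.65
Denominator: √[(178345.35 − 162812.25)(225307.5 − 213813.76)] = √[15533.1 × 11493.74] = 13361.6396
r = 9568.65 / 13361.6396 ≈ 0.716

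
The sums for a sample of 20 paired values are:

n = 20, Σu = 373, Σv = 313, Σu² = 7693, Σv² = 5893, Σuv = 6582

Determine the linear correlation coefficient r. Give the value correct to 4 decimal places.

r = (nΣuv − ΣuΣv) / √[(nΣu² − (Σu)²)(nΣv² − (Σv)²)]
Numerator: 20×6582 − 373×313 = 14891
Denominator: √[(153860 − 139129)(117860 − 97969)] = √[14731 × 19891] = 17117.6611
r = 14891 / 17117.6611 ≈ 0.8699

0.8699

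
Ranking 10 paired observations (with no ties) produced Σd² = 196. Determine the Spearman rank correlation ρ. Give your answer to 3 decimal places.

ρ = 1 − 6Σd² / [n(n²−1)] = 1 − 6×196 / (10×99)
  = 1 − 1176/990 = 1 − 1.1879 ≈ -0.188

-0.188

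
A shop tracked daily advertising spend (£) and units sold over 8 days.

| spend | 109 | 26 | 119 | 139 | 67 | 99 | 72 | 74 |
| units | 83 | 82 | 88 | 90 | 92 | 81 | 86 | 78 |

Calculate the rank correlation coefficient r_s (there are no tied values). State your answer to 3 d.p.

Rank spend: 6, 1, 7, 8, 2, 5, 3, 4
Rank units: 4, 3, 6, 7, 8, 2, 5, 1
d = rank(spend) − rank(units): 2, -2, 1, 1, -6, 3, -2, 3; Σd² = 68
ρ = 1 − 6Σd² / [n(n²−1)] = 1 − 6×68 / (8×63) = 1 − 408/504 ≈ 0.190

0.190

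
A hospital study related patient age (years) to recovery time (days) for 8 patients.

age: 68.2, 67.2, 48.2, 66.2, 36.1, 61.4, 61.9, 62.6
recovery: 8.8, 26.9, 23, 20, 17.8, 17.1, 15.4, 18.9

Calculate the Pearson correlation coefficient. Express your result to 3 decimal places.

n = 8, Σx = 471.8, Σy = 147.9, Σx² = 28696.3, Σy² = 2933.67, Σxy = 8669.36
nΣxy − ΣxΣy = 69354.88 − 69779.22 = -424.34
nΣx² − (Σx)² = 229570.4 − 222595.24 = 6975.16; nΣy² − (Σy)² = 23469.36 − 21874.41 = 1594.95
r = -424.34 / √(6975.16 × 1594.95) = -424.34 / 3335.4207 ≈ -0.127

-0.127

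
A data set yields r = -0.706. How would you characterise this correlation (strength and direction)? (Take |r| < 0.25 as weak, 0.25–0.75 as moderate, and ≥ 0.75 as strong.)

r = -0.706 < 0 so the relationship is negative.
|r| = 0.706, which falls in the moderate range.

moderate negative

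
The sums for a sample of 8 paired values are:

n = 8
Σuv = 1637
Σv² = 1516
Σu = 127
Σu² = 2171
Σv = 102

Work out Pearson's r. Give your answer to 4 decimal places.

0.0972

r = (nΣuv − ΣuΣv) / √[(nΣu² − (Σu)²)(nΣv² − (Σv)²)]
Numerator: 8×1637 − 127×102 = 142
Denominator: √[(17368 − 16129)(12128 − 10404)] = √[1239 × 1724] = 1461.5184
r = 142 / 1461.5184 ≈ 0.0972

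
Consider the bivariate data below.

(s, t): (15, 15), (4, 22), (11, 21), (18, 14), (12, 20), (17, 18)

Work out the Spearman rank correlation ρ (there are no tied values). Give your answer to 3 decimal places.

Rank s: 4, 1, 2, 6, 3, 5
Rank t: 2, 6, 5, 1, 4, 3
d = rank(s) − rank(t): 2, -5, -3, 5, -1, 2; Σd² = 68
ρ = 1 − 6Σd² / [n(n²−1)] = 1 − 6×68 / (6×35) = 1 − 408/210 ≈ -0.943

-0.943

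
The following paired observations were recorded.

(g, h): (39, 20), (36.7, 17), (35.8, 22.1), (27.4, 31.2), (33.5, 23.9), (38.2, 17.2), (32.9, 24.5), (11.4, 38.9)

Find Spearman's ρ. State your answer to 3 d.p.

Rank g: 8, 6, 5, 2, 4, 7, 3, 1
Rank h: 3, 1, 4, 7, 5, 2, 6, 8
d = rank(g) − rank(h): 5, 5, 1, -5, -1, 5, -3, -7; Σd² = 160
ρ = 1 − 6Σd² / [n(n²−1)] = 1 − 6×160 / (8×63) = 1 − 960/504 ≈ -0.905

-0.905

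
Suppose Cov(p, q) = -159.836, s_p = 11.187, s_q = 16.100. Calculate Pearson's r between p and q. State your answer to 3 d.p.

r = Cov(p,q) / (s_p · s_q) = -159.836 / (11.187 × 16.100)
  = -159.836 / 180.1107 ≈ -0.887

-0.887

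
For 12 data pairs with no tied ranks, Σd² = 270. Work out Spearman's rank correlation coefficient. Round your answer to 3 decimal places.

ρ = 1 − 6Σd² / [n(n²−1)] = 1 − 6×270 / (12×143)
  = 1 − 1620/1716 = 1 − 0.9441 ≈ 0.056

0.056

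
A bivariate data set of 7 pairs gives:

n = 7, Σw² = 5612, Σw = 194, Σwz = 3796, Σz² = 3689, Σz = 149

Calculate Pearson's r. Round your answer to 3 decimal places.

-0.955

r = (nΣwz − ΣwΣz) / √[(nΣw² − (Σw)²)(nΣz² − (Σz)²)]
Numerator: 7×3796 − 194×149 = -2334
Denominator: √[(39284 − 37636)(25823 − 22201)] = √[1648 × 3622] = 2443.1652
r = -2334 / 2443.1652 ≈ -0.955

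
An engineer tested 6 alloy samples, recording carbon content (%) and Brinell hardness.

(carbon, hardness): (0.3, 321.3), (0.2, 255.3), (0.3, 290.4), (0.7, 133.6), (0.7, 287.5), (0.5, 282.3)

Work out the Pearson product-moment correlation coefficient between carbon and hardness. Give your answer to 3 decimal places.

n = 6, Σx = 2.7, Σy = 1570.4, Σx² = 1.45, Σy² = 432942.44, Σxy = 670.49
nΣxy − ΣxΣy = 4022.94 − 4240.08 = -217.14
nΣx² − (Σx)² = 8.7 − 7.29 = 1.41; nΣy² − (Σy)² = 2597654.64 − 2466156.16 = 131498.48
r = -217.14 / √(1.41 × 131498.48) = -217.14 / 430.5959 ≈ -0.504

-0.504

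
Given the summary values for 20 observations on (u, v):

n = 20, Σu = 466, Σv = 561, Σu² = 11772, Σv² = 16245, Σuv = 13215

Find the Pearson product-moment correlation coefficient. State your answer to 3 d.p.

r = (nΣuv − ΣuΣv) / √[(nΣu² − (Σu)²)(nΣv² − (Σv)²)]
Numerator: 20×13215 − 466×561 = 2874
Denominator: √[(235440 − 217156)(324900 − 314721)] = √[18284 × 10179] = 13642.3178
r = 2874 / 13642.3178 ≈ 0.211

0.211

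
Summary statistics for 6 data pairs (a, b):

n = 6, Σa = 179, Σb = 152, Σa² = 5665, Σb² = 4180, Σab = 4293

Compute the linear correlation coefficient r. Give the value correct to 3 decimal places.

r = (nΣab − ΣaΣb) / √[(nΣa² − (Σa)²)(nΣb² − (Σb)²)]
Numerator: 6×4293 − 179×152 = -1450
Denominator: √[(33990 − 32041)(25080 − 23104)] = √[1949 × 1976] = 1962.4536
r = -1450 / 1962.4536 ≈ -0.739

-0.739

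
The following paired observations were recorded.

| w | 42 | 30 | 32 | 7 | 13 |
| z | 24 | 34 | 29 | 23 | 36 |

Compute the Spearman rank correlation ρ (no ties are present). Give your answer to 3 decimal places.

0.000

Rank w: 5, 3, 4, 1, 2
Rank z: 2, 4, 3, 1, 5
d = rank(w) − rank(z): 3, -1, 1, 0, -3; Σd² = 20
ρ = 1 − 6Σd² / [n(n²−1)] = 1 − 6×20 / (5×24) = 1 − 120/120 ≈ 0.000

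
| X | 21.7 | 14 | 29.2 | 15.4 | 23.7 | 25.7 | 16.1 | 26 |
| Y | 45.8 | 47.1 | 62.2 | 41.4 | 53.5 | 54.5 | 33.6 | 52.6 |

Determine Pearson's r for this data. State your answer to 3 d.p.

n = 8, ΣX = 171.8, ΣY = 390.7, ΣX² = 3914.08, ΣY² = 19627.07, ΣXY = 8684.22
nΣXY − ΣXΣY = 69473.76 − 67122.26 = 2351.5
nΣX² − (ΣX)² = 31312.64 − 29515.24 = 1797.4; nΣY² − (ΣY)² = 157016.56 − 152646.49 = 4370.07
r = 2351.5 / √(1797.4 × 4370.07) = 2351.5 / 2802.6352 ≈ 0.839

0.839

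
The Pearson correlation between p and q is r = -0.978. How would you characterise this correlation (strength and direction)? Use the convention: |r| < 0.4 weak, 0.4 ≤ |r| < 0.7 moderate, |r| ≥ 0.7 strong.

strong negative

r = -0.978 < 0 so the relationship is negative.
|r| = 0.978, which falls in the strong range.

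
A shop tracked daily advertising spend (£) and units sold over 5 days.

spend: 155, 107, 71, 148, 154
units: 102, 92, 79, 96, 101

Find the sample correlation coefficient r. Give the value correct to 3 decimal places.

n = 5, Σx = 635, Σy = 470, Σx² = 86135, Σy² = 44526, Σxy = 61025
nΣxy − ΣxΣy = 305125 − 298450 = 6675
nΣx² − (Σx)² = 430675 − 403225 = 27450; nΣy² − (Σy)² = 222630 − 220900 = 1730
r = 6675 / √(27450 × 1730) = 6675 / 6891.1900 ≈ 0.969

0.969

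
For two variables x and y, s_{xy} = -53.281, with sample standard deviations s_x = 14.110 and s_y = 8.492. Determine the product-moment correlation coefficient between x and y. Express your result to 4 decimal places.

-0.4447

r = Cov(x,y) / (s_x · s_y) = -53.281 / (14.110 × 8.492)
  = -53.281 / 119.8221 ≈ -0.4447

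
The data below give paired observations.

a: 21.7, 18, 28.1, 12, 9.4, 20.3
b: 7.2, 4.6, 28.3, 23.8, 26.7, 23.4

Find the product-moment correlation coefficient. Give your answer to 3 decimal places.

-0.099

n = 6, Σa = 109.5, Σb = 114, Σa² = 2228.95, Σb² = 2700.78, Σab = 2045.87
nΣab − ΣaΣb = 12275.22 − 12483 = -207.78
nΣa² − (Σa)² = 13373.7 − 11990.25 = 1383.45; nΣb² − (Σb)² = 16204.68 − 12996 = 3208.68
r = -207.78 / √(1383.45 × 3208.68) = -207.78 / 2106.9049 ≈ -0.099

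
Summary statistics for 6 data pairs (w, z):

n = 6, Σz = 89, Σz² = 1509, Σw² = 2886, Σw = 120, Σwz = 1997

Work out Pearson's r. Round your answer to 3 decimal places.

r = (nΣwz − ΣwΣz) / √[(nΣw² − (Σw)²)(nΣz² − (Σz)²)]
Numerator: 6×1997 − 120×89 = 1302
Denominator: √[(17316 − 14400)(9054 − 7921)] = √[2916 × 1133] = 1817.6435
r = 1302 / 1817.6435 ≈ 0.716

0.716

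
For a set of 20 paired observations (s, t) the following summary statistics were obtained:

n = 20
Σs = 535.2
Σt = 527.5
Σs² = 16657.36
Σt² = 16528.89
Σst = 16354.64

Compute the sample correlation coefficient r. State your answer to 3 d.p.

0.906

r = (nΣst − ΣsΣt) / √[(nΣs² − (Σs)²)(nΣt² − (Σt)²)]
Numerator: 20×16354.64 − 535.2×527.5 = 44774.8
Denominator: √[(333147.2 − 286439.04)(330577.8 − 278256.25)] = √[46708.16 × 52321.55] = 49435.2438
r = 44774.8 / 49435.2438 ≈ 0.906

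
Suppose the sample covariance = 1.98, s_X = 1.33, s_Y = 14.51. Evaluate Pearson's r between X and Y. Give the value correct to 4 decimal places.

0.1026

r = Cov(X,Y) / (s_X · s_Y) = 1.98 / (1.33 × 14.51)
  = 1.98 / 19.2983 ≈ 0.1026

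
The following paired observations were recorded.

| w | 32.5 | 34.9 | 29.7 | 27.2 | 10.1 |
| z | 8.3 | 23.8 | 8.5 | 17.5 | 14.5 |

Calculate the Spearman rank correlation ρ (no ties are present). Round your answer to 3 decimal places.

0.100

Rank w: 4, 5, 3, 2, 1
Rank z: 1, 5, 2, 4, 3
d = rank(w) − rank(z): 3, 0, 1, -2, -2; Σd² = 18
ρ = 1 − 6Σd² / [n(n²−1)] = 1 − 6×18 / (5×24) = 1 − 108/120 ≈ 0.100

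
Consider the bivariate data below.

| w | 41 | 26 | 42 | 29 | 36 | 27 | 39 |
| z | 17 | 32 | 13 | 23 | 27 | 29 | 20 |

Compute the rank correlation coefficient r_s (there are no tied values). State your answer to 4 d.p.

Rank w: 6, 1, 7, 3, 4, 2, 5
Rank z: 2, 7, 1, 4, 5, 6, 3
d = rank(w) − rank(z): 4, -6, 6, -1, -1, -4, 2; Σd² = 110
ρ = 1 − 6Σd² / [n(n²−1)] = 1 − 6×110 / (7×48) = 1 − 660/336 ≈ -0.9643

-0.9643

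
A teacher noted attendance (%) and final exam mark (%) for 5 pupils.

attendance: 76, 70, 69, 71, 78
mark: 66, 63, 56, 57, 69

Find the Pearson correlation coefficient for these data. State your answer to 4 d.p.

0.8763

n = 5, Σx = 364, Σy = 311, Σx² = 26562, Σy² = 19471, Σxy = 22719
nΣxy − ΣxΣy = 113595 − 113204 = 391
nΣx² − (Σx)² = 132810 − 132496 = 314; nΣy² − (Σy)² = 97355 − 96721 = 634
r = 391 / √(314 × 634) = 391 / 446.1793 ≈ 0.8763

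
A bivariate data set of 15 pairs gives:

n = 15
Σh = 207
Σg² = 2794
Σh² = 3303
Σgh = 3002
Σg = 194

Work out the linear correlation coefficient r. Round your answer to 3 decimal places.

0.911

r = (nΣgh − ΣgΣh) / √[(nΣg² − (Σg)²)(nΣh² − (Σh)²)]
Numerator: 15×3002 − 194×207 = 4872
Denominator: √[(41910 − 37636)(49545 − 42849)] = √[4274 × 6696] = 5349.6452
r = 4872 / 5349.6452 ≈ 0.911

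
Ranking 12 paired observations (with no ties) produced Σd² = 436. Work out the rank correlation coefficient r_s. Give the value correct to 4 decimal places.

ρ = 1 − 6Σd² / [n(n²−1)] = 1 − 6×436 / (12×143)
  = 1 − 2616/1716 = 1 − 1.52448 ≈ -0.5245

-0.5245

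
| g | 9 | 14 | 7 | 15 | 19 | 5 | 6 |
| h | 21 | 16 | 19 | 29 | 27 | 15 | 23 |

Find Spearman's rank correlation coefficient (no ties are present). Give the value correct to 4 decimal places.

Rank g: 4, 5, 3, 6, 7, 1, 2
Rank h: 4, 2, 3, 7, 6, 1, 5
d = rank(g) − rank(h): 0, 3, 0, -1, 1, 0, -3; Σd² = 20
ρ = 1 − 6Σd² / [n(n²−1)] = 1 − 6×20 / (7×48) = 1 − 120/336 ≈ 0.6429

0.6429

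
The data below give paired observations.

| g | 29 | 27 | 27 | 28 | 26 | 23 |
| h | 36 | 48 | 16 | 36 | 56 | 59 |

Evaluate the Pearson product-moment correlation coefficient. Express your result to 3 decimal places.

-0.610

n = 6, Σg = 160, Σh = 251, Σg² = 4288, Σh² = 11769, Σgh = 6593
nΣgh − ΣgΣh = 39558 − 40160 = -602
nΣg² − (Σg)² = 25728 − 25600 = 128; nΣh² − (Σh)² = 70614 − 63001 = 7613
r = -602 / √(128 × 7613) = -602 / 987.1494 ≈ -0.610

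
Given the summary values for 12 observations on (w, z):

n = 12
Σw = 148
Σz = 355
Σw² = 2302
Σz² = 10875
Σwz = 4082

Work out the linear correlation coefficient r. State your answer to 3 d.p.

r = (nΣwz − ΣwΣz) / √[(nΣw² − (Σw)²)(nΣz² − (Σz)²)]
Numerator: 12×4082 − 148×355 = -3556
Denominator: √[(27624 − 21904)(130500 − 126025)] = √[5720 × 4475] = 5059.3478
r = -3556 / 5059.3478 ≈ -0.703

-0.703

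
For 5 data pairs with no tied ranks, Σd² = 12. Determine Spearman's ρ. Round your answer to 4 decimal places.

0.4000

ρ = 1 − 6Σd² / [n(n²−1)] = 1 − 6×12 / (5×24)
  = 1 − 72/120 = 1 − 0.60000 ≈ 0.4000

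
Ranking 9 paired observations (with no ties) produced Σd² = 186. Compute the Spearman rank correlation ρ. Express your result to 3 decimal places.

-0.550

ρ = 1 − 6Σd² / [n(n²−1)] = 1 − 6×186 / (9×80)
  = 1 − 1116/720 = 1 − 1.5500 ≈ -0.550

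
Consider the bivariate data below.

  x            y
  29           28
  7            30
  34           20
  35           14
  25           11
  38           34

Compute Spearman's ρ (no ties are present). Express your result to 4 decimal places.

0.2000

Rank x: 3, 1, 4, 5, 2, 6
Rank y: 4, 5, 3, 2, 1, 6
d = rank(x) − rank(y): -1, -4, 1, 3, 1, 0; Σd² = 28
ρ = 1 − 6Σd² / [n(n²−1)] = 1 − 6×28 / (6×35) = 1 − 168/210 ≈ 0.2000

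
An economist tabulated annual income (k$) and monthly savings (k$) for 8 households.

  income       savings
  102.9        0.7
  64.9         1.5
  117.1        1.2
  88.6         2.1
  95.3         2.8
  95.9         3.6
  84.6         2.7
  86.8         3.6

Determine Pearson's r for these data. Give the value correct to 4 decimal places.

-0.2236

n = 8, Σx = 736.1, Σy = 18.2, Σx² = 69333.09, Σy² = 49.64, Σxy = 1648.94
nΣxy − ΣxΣy = 13191.52 − 13397.02 = -205.5
nΣx² − (Σx)² = 554664.72 − 541843.21 = 12821.51; nΣy² − (Σy)² = 397.12 − 331.24 = 65.88
r = -205.5 / √(12821.51 × 65.88) = -205.5 / 919.0653 ≈ -0.2236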